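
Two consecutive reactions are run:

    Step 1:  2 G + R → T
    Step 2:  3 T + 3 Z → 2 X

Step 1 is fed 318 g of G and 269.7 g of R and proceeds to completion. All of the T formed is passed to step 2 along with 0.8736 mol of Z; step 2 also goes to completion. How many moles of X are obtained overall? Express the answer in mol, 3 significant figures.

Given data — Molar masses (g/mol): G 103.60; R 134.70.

0.582 mol

Step 1:
n(G) = 318.0 / 103.60 = 3.069 mol
n(R) = 269.7 / 134.70 = 2.002 mol
n/ν for G = 3.069/2 = 1.535
n/ν for R = 2.002/1 = 2.002
Smallest n/ν is G → limiting reagent.
n(T) produced = (1/2) × 3.069 = 1.535 mol
Step 2:
n(T) available = 1.535 mol
n(Z) = 0.8736 mol
n/ν for T = 1.535/3 = 0.5117
n/ν for Z = 0.8736/3 = 0.2912
Smallest n/ν is Z → limiting reagent.
n(X) = (2/3) × 0.8736 = 0.5824 mol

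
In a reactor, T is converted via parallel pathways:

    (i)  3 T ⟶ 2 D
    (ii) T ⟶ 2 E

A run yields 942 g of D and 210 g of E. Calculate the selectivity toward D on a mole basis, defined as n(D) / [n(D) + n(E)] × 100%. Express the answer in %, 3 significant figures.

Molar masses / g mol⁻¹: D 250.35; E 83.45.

59.9 %

n(D) = 942 / 250.35 = 3.763 mol
n(E) = 210 / 83.45 = 2.516 mol
selectivity = 3.763/(3.763+2.516) × 100 = 59.93 %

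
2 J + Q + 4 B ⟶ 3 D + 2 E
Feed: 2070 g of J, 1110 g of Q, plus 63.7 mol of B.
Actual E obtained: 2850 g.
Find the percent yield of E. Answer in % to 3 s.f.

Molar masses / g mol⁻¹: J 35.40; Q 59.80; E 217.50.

n(J) = 2070 / 35.40 = 58.47 mol
n(Q) = 1110 / 59.80 = 18.56 mol
n(B) = 63.70 mol
n/ν for J = 58.47/2 = 29.24
n/ν for Q = 18.56/1 = 18.56
n/ν for B = 63.70/4 = 15.93
Smallest n/ν is B → limiting reagent.
theoretical n(E) = (2/4) × 63.70 = 31.85 mol → 6927 g
% yield = 2850 / 6927 × 100 = 41.14 %

41.1 %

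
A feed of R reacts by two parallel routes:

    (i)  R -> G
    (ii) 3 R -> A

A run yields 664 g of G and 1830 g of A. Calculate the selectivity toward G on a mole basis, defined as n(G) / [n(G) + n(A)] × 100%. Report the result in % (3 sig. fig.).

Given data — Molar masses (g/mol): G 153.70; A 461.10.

52.1 %

n(G) = 664 / 153.70 = 4.320 mol
n(A) = 1830 / 461.10 = 3.969 mol
selectivity = 4.320/(4.320+3.969) × 100 = 52.12 %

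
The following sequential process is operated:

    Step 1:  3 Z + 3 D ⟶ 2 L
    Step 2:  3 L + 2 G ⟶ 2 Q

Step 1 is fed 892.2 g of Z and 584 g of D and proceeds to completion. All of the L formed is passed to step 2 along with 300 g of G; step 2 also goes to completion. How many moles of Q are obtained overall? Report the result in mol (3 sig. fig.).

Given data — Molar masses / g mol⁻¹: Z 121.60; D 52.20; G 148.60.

2.02 mol

Step 1:
n(Z) = 892.2 / 121.60 = 7.337 mol
n(D) = 584.0 / 52.20 = 11.19 mol
n/ν for Z = 7.337/3 = 2.446
n/ν for D = 11.19/3 = 3.730
Smallest n/ν is Z → limiting reagent.
n(L) produced = (2/3) × 7.337 = 4.891 mol
Step 2:
n(L) available = 4.891 mol
n(G) = 300.0 / 148.60 = 2.019 mol
n/ν for L = 4.891/3 = 1.630
n/ν for G = 2.019/2 = 1.010
Smallest n/ν is G → limiting reagent.
n(Q) = (2/2) × 2.019 = 2.019 mol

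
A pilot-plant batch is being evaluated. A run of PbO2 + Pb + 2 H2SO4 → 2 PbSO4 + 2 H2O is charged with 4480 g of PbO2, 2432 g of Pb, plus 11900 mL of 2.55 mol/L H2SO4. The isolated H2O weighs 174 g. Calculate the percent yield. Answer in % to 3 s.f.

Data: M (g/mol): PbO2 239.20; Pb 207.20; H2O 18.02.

n(PbO2) = 4480 / 239.20 = 18.73 mol
n(Pb) = 2432 / 207.20 = 11.74 mol
n(H2SO4) = 2.55 × 11900/1000 = 30.35 mol
n/ν → PbO2: 18.73, Pb: 11.74, H2SO4: 15.18; Pb is limiting.
theoretical n(H2O) = (2/1) × 11.74 = 23.48 mol → 423.1 g
% yield = 174 / 423.1 × 100 = 41.13 %

41.1 %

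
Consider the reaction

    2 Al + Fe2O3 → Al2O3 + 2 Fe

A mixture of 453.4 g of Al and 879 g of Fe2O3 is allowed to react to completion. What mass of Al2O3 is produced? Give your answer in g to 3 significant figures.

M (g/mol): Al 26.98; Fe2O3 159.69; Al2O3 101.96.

n(Al) = 453.4 / 26.98 = 16.81 mol
n(Fe2O3) = 879.0 / 159.69 = 5.504 mol
n/ν for Al = 16.81/2 = 8.405
n/ν for Fe2O3 = 5.504/1 = 5.504
Smallest n/ν is Fe2O3 → limiting reagent.
n(Al2O3) = (1/1) × 5.504 = 5.504 mol
mass = 5.504 × 101.96 = 561.2 g

561 g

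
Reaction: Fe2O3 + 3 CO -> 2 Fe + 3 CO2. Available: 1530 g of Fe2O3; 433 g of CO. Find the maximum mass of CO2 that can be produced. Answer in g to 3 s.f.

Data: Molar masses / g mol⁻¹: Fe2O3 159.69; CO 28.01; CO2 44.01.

n(Fe2O3) = 1530 / 159.69 = 9.581 mol
n(CO) = 433.0 / 28.01 = 15.46 mol
n/ν for Fe2O3 = 9.581/1 = 9.581
n/ν for CO = 15.46/3 = 5.153
Smallest n/ν is CO → limiting reagent.
n(CO2) = (3/3) × 15.46 = 15.46 mol
mass = 15.46 × 44.01 = 680.4 g

680 g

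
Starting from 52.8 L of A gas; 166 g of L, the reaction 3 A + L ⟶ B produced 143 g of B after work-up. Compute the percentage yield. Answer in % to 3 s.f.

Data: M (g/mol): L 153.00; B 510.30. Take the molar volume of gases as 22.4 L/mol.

n(A) = 52.80 / 22.4 = 2.357 mol
n(L) = 166.0 / 153.00 = 1.085 mol
n/ν for A = 2.357/3 = 0.7857
n/ν for L = 1.085/1 = 1.085
Smallest n/ν is A → limiting reagent.
theoretical n(B) = (1/3) × 2.357 = 0.7857 mol → 400.9 g
% yield = 143 / 400.9 × 100 = 35.67 %

35.7 %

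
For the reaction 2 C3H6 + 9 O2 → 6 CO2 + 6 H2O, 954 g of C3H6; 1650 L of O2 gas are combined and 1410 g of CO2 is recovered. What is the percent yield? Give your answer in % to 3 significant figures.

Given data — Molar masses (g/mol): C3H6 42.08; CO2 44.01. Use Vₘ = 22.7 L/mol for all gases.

66.1 %

n(C3H6) = 954.0 / 42.08 = 22.67 mol
n(O2) = 1650 / 22.7 = 72.69 mol
n/ν for C3H6 = 22.67/2 = 11.34
n/ν for O2 = 72.69/9 = 8.077
Smallest n/ν is O2 → limiting reagent.
theoretical n(CO2) = (6/9) × 72.69 = 48.46 mol → 2133 g
% yield = 1410 / 2133 × 100 = 66.10 %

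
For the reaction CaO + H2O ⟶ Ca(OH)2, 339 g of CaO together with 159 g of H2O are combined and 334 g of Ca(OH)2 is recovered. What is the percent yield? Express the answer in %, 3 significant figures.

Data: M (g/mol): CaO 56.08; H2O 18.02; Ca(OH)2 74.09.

n(CaO) = 339.0 / 56.08 = 6.045 mol
n(H2O) = 159.0 / 18.02 = 8.824 mol
n/ν → CaO: 6.045, H2O: 8.824; CaO is limiting.
theoretical n(Ca(OH)2) = (1/1) × 6.045 = 6.045 mol → 447.9 g
% yield = 334 / 447.9 × 100 = 74.57 %

74.6 %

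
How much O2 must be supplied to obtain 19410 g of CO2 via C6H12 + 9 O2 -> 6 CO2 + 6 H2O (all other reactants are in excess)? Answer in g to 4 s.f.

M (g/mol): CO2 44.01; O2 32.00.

21170 g

n(CO2) = 19410 / 44.01 = 441.0 mol
n(O2) = (9/6) × 441.0 = 661.5 mol
mass = 661.5 × 32.00 = 21170 g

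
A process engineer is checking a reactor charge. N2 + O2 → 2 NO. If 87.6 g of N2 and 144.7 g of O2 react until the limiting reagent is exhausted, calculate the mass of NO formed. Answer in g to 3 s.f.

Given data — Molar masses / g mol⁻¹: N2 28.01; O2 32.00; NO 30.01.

n(N2) = 87.60 / 28.01 = 3.127 mol
n(O2) = 144.7 / 32.00 = 4.522 mol
n/ν → N2: 3.127, O2: 4.522; N2 is limiting.
n(NO) = (2/1) × 3.127 = 6.254 mol
mass = 6.254 × 30.01 = 187.7 g

188 g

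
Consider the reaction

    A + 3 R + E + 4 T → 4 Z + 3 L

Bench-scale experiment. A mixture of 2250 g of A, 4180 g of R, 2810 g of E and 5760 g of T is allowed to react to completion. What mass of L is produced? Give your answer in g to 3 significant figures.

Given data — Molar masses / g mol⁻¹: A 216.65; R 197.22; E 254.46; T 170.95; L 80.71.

n(A) = 2250 / 216.65 = 10.39 mol
n(R) = 4180 / 197.22 = 21.19 mol
n(E) = 2810 / 254.46 = 11.04 mol
n(T) = 5760 / 170.95 = 33.69 mol
n/ν → A: 10.39, R: 7.063, E: 11.04, T: 8.423; R is limiting.
n(L) = (3/3) × 21.19 = 21.19 mol
mass = 21.19 × 80.71 = 1710 g

1710 g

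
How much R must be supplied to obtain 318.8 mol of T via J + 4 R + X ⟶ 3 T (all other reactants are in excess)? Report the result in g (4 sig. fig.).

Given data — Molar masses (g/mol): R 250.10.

n(T) = 318.8 mol
n(R) = (4/3) × 318.8 = 425.1 mol
mass = 425.1 × 250.10 = 106300 g

106300 g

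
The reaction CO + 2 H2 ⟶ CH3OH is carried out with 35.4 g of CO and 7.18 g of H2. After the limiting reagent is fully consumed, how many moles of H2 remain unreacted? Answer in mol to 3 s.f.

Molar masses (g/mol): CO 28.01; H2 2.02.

n(CO) = 35.40 / 28.01 = 1.264 mol
n(H2) = 7.180 / 2.02 = 3.554 mol
n/ν for CO = 1.264/1 = 1.264
n/ν for H2 = 3.554/2 = 1.777
Smallest n/ν is CO → limiting reagent.
H2 consumed = (2/1) × 1.264 = 2.528 mol
H2 remaining = 3.554 − 2.528 = 1.026 mol

1.03 mol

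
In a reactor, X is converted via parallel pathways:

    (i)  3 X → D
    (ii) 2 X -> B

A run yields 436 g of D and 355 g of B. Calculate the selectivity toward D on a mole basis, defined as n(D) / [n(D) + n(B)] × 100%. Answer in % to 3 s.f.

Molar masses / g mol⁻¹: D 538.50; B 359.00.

45.0 %

n(D) = 436 / 538.50 = 0.8097 mol
n(B) = 355 / 359.00 = 0.9889 mol
selectivity = 0.8097/(0.8097+0.9889) × 100 = 45.02 %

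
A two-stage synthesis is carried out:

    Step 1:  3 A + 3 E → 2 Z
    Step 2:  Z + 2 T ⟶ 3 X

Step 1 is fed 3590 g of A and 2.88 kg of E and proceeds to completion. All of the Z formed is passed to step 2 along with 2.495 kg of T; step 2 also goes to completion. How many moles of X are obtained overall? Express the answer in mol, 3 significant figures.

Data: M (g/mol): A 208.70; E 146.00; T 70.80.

Step 1:
n(A) = 3590 / 208.70 = 17.20 mol
n(E) = 2.880×1000 / 146.00 = 19.73 mol
n/ν for A = 17.20/3 = 5.733
n/ν for E = 19.73/3 = 6.577
Smallest n/ν is A → limiting reagent.
n(Z) produced = (2/3) × 17.20 = 11.47 mol
Step 2:
n(Z) available = 11.47 mol
n(T) = 2.495×1000 / 70.80 = 35.24 mol
n/ν for Z = 11.47/1 = 11.47
n/ν for T = 35.24/2 = 17.62
Smallest n/ν is Z → limiting reagent.
n(X) = (3/1) × 11.47 = 34.41 mol

34.4 mol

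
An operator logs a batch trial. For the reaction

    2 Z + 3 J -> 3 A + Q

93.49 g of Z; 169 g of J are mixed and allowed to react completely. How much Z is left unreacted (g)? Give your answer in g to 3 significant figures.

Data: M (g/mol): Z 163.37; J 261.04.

23.0 g

n(Z) = 93.49 / 163.37 = 0.5723 mol
n(J) = 169.0 / 261.04 = 0.6474 mol
n/ν for Z = 0.5723/2 = 0.2862
n/ν for J = 0.6474/3 = 0.2158
Smallest n/ν is J → limiting reagent.
Z consumed = (2/3) × 0.6474 = 0.4316 mol
Z remaining = 0.5723 − 0.4316 = 0.1407 mol
mass = 0.1407 × 163.37 = 22.99 g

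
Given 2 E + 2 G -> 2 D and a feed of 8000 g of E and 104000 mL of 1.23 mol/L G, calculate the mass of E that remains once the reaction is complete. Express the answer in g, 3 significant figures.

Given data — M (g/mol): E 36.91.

3280 g

n(E) = 8000 / 36.91 = 216.7 mol
n(G) = 1.23 × 104000/1000 = 127.9 mol
n/ν → E: 108.4, G: 63.95; G is limiting.
E consumed = (2/2) × 127.9 = 127.9 mol
E remaining = 216.7 − 127.9 = 88.80 mol
mass = 88.80 × 36.91 = 3278 g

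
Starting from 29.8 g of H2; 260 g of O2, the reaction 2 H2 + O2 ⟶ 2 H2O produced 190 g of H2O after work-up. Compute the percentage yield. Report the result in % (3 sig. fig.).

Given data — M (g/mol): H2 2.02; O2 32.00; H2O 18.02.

n(H2) = 29.80 / 2.02 = 14.75 mol
n(O2) = 260.0 / 32.00 = 8.125 mol
n/ν for H2 = 14.75/2 = 7.375
n/ν for O2 = 8.125/1 = 8.125
Smallest n/ν is H2 → limiting reagent.
theoretical n(H2O) = (2/2) × 14.75 = 14.75 mol → 265.8 g
% yield = 190 / 265.8 × 100 = 71.48 %

71.5 %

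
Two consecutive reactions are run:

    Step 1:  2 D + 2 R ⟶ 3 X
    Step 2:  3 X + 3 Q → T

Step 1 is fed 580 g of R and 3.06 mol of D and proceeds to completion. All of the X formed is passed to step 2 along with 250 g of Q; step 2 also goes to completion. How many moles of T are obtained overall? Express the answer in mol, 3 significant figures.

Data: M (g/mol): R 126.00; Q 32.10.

Step 1:
n(R) = 580.0 / 126.00 = 4.603 mol
n(D) = 3.060 mol
n/ν for R = 4.603/2 = 2.302
n/ν for D = 3.060/2 = 1.530
Smallest n/ν is D → limiting reagent.
n(X) produced = (3/2) × 3.060 = 4.590 mol
Step 2:
n(X) available = 4.590 mol
n(Q) = 250.0 / 32.10 = 7.788 mol
n/ν for X = 4.590/3 = 1.530
n/ν for Q = 7.788/3 = 2.596
Smallest n/ν is X → limiting reagent.
n(T) = (1/3) × 4.590 = 1.530 mol

1.53 mol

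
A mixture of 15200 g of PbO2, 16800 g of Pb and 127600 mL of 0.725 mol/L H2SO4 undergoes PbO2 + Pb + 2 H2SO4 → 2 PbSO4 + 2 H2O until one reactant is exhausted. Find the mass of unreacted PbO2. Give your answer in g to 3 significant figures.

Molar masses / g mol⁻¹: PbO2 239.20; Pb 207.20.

4140 g

n(PbO2) = 15200 / 239.20 = 63.55 mol
n(Pb) = 16800 / 207.20 = 81.08 mol
n(H2SO4) = 0.725 × 127600/1000 = 92.51 mol
n/ν for PbO2 = 63.55/1 = 63.55
n/ν for Pb = 81.08/1 = 81.08
n/ν for H2SO4 = 92.51/2 = 46.26
Smallest n/ν is H2SO4 → limiting reagent.
PbO2 consumed = (1/2) × 92.51 = 46.26 mol
PbO2 remaining = 63.55 − 46.26 = 17.29 mol
mass = 17.29 × 239.20 = 4136 g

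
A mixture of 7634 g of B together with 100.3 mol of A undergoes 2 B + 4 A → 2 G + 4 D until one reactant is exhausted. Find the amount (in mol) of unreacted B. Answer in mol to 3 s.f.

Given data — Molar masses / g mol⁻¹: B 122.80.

12.0 mol

n(B) = 7634 / 122.80 = 62.17 mol
n(A) = 100.3 mol
n/ν → B: 31.09, A: 25.08; A is limiting.
B consumed = (2/4) × 100.3 = 50.15 mol
B remaining = 62.17 − 50.15 = 12.02 mol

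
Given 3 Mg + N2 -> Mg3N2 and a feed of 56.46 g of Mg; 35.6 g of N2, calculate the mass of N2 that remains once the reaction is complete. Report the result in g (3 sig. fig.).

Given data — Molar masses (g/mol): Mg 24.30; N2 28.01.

n(Mg) = 56.46 / 24.30 = 2.323 mol
n(N2) = 35.60 / 28.01 = 1.271 mol
n/ν → Mg: 0.7743, N2: 1.271; Mg is limiting.
N2 consumed = (1/3) × 2.323 = 0.7743 mol
N2 remaining = 1.271 − 0.7743 = 0.4967 mol
mass = 0.4967 × 28.01 = 13.91 g

13.9 g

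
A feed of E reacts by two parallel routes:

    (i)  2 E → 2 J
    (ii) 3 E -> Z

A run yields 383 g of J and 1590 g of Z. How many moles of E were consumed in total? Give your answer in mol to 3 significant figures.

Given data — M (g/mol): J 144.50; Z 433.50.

13.7 mol

n(J) = 383 / 144.50 = 2.651 mol
n(Z) = 1590 / 433.50 = 3.668 mol
n(E) via (i) = (2/2)×2.651 = 2.651 mol
n(E) via (ii) = (3/1)×3.668 = 11.00 mol
total n(E) = 2.651 + 11.00 = 13.65 mol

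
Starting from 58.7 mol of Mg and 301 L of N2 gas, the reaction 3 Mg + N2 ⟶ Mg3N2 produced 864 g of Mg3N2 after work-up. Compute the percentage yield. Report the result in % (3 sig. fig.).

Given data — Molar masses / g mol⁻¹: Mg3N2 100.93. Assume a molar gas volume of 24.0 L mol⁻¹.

68.3 %

n(Mg) = 58.70 mol
n(N2) = 301.0 / 24.0 = 12.54 mol
n/ν for Mg = 58.70/3 = 19.57
n/ν for N2 = 12.54/1 = 12.54
Smallest n/ν is N2 → limiting reagent.
theoretical n(Mg3N2) = (1/1) × 12.54 = 12.54 mol → 1266 g
% yield = 864 / 1266 × 100 = 68.25 %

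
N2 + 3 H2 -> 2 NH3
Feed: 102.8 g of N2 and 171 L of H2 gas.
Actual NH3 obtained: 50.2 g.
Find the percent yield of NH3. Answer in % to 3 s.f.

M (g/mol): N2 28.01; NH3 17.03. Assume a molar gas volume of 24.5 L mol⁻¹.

n(N2) = 102.8 / 28.01 = 3.670 mol
n(H2) = 171.0 / 24.5 = 6.980 mol
n/ν for N2 = 3.670/1 = 3.670
n/ν for H2 = 6.980/3 = 2.327
Smallest n/ν is H2 → limiting reagent.
theoretical n(NH3) = (2/3) × 6.980 = 4.653 mol → 79.24 g
% yield = 50.2 / 79.24 × 100 = 63.35 %

63.4 %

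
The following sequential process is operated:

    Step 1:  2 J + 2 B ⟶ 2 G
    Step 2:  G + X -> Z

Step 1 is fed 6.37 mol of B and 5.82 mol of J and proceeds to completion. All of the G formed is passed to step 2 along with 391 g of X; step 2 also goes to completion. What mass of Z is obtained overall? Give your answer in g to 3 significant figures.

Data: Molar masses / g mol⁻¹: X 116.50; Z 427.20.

1430 g

Step 1:
n(B) = 6.370 mol
n(J) = 5.820 mol
n/ν for B = 6.370/2 = 3.185
n/ν for J = 5.820/2 = 2.910
Smallest n/ν is J → limiting reagent.
n(G) produced = (2/2) × 5.820 = 5.820 mol
Step 2:
n(G) available = 5.820 mol
n(X) = 391.0 / 116.50 = 3.356 mol
n/ν for G = 5.820/1 = 5.820
n/ν for X = 3.356/1 = 3.356
Smallest n/ν is X → limiting reagent.
n(Z) = (1/1) × 3.356 = 3.356 mol
mass = 3.356 × 427.20 = 1434 g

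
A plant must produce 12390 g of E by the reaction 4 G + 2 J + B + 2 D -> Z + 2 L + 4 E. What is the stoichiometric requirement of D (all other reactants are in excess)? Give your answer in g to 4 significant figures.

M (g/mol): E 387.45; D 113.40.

1813 g

n(E) = 12390 / 387.45 = 31.98 mol
n(D) = (2/4) × 31.98 = 15.99 mol
mass = 15.99 × 113.40 = 1813 g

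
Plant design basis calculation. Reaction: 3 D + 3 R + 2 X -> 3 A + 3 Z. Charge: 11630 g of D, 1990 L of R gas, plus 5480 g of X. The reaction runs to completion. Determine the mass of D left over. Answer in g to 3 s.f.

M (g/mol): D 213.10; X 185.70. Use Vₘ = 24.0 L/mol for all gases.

n(D) = 11630 / 213.10 = 54.58 mol
n(R) = 1990 / 24.0 = 82.92 mol
n(X) = 5480 / 185.70 = 29.51 mol
n/ν for D = 54.58/3 = 18.19
n/ν for R = 82.92/3 = 27.64
n/ν for X = 29.51/2 = 14.76
Smallest n/ν is X → limiting reagent.
D consumed = (3/2) × 29.51 = 44.27 mol
D remaining = 54.58 − 44.27 = 10.31 mol
mass = 10.31 × 213.10 = 2197 g

2200 g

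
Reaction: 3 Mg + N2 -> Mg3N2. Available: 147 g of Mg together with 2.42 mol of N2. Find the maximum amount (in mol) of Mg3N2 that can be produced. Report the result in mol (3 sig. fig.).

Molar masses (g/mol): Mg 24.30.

2.02 mol

n(Mg) = 147.0 / 24.30 = 6.049 mol
n(N2) = 2.420 mol
n/ν → Mg: 2.016, N2: 2.420; Mg is limiting.
n(Mg3N2) = (1/3) × 6.049 = 2.016 mol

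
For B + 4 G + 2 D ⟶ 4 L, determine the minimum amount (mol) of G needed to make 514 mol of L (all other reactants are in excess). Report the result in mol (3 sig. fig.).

n(L) = 514.0 mol
n(G) = (4/4) × 514.0 = 514.0 mol

514 mol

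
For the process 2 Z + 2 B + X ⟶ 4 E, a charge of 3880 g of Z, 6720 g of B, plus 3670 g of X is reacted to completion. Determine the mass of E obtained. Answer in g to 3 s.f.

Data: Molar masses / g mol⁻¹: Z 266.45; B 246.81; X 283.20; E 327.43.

n(Z) = 3880 / 266.45 = 14.56 mol
n(B) = 6720 / 246.81 = 27.23 mol
n(X) = 3670 / 283.20 = 12.96 mol
n/ν for Z = 14.56/2 = 7.280
n/ν for B = 27.23/2 = 13.62
n/ν for X = 12.96/1 = 12.96
Smallest n/ν is Z → limiting reagent.
n(E) = (4/2) × 14.56 = 29.12 mol
mass = 29.12 × 327.43 = 9535 g

9540 g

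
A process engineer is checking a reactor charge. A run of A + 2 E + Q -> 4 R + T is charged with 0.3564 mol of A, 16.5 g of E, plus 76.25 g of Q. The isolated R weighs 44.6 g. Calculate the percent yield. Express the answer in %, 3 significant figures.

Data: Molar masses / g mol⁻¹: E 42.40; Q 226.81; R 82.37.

n(A) = 0.3564 mol
n(E) = 16.50 / 42.40 = 0.3892 mol
n(Q) = 76.25 / 226.81 = 0.3362 mol
n/ν for A = 0.3564/1 = 0.3564
n/ν for E = 0.3892/2 = 0.1946
n/ν for Q = 0.3362/1 = 0.3362
Smallest n/ν is E → limiting reagent.
theoretical n(R) = (4/2) × 0.3892 = 0.7784 mol → 64.12 g
% yield = 44.6 / 64.12 × 100 = 69.56 %

69.6 %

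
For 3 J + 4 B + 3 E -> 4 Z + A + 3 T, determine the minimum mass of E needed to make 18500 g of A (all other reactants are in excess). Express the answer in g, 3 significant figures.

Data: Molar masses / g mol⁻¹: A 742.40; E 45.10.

n(A) = 18500 / 742.40 = 24.92 mol
n(E) = (3/1) × 24.92 = 74.76 mol
mass = 74.76 × 45.10 = 3372 g

3370 g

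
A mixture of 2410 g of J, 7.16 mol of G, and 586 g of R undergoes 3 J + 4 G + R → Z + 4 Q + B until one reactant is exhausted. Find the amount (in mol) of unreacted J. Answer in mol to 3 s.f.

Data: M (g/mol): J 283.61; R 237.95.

n(J) = 2410 / 283.61 = 8.498 mol
n(G) = 7.160 mol
n(R) = 586.0 / 237.95 = 2.463 mol
n/ν for J = 8.498/3 = 2.833
n/ν for G = 7.160/4 = 1.790
n/ν for R = 2.463/1 = 2.463
Smallest n/ν is G → limiting reagent.
J consumed = (3/4) × 7.160 = 5.370 mol
J remaining = 8.498 − 5.370 = 3.128 mol

3.13 mol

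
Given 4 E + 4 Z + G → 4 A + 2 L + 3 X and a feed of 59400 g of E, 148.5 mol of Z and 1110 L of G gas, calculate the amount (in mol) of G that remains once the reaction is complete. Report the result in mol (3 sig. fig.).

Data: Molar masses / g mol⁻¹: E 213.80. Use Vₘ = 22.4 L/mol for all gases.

n(E) = 59400 / 213.80 = 277.8 mol
n(Z) = 148.5 mol
n(G) = 1110 / 22.4 = 49.55 mol
n/ν → E: 69.45, Z: 37.13, G: 49.55; Z is limiting.
G consumed = (1/4) × 148.5 = 37.13 mol
G remaining = 49.55 − 37.13 = 12.42 mol

12.4 mol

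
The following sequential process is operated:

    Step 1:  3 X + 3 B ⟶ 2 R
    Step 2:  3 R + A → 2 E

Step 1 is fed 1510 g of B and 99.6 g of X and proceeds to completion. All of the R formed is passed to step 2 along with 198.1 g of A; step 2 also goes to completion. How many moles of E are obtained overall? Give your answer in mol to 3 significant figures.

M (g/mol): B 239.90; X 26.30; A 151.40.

Step 1:
n(B) = 1510 / 239.90 = 6.294 mol
n(X) = 99.60 / 26.30 = 3.787 mol
n/ν → B: 2.098, X: 1.262; X is limiting.
n(R) produced = (2/3) × 3.787 = 2.525 mol
Step 2:
n(R) available = 2.525 mol
n(A) = 198.1 / 151.40 = 1.308 mol
n/ν → R: 0.8417, A: 1.308; R is limiting.
n(E) = (2/3) × 2.525 = 1.683 mol

1.68 mol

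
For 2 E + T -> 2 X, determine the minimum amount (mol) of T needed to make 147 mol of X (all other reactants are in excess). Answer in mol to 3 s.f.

n(X) = 147.0 mol
n(T) = (1/2) × 147.0 = 73.50 mol

73.5 mol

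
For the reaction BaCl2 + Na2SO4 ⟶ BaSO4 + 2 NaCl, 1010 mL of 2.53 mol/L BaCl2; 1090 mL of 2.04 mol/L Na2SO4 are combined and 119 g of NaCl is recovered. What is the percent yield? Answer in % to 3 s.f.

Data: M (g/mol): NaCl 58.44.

n(BaCl2) = 2.53 × 1010/1000 = 2.555 mol
n(Na2SO4) = 2.04 × 1090/1000 = 2.224 mol
n/ν → BaCl2: 2.555, Na2SO4: 2.224; Na2SO4 is limiting.
theoretical n(NaCl) = (2/1) × 2.224 = 4.448 mol → 259.9 g
% yield = 119 / 259.9 × 100 = 45.79 %

45.8 %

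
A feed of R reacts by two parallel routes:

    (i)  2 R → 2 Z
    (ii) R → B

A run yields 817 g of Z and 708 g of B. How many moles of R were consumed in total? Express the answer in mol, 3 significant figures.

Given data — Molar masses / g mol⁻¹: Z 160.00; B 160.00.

n(Z) = 817 / 160.00 = 5.106 mol
n(B) = 708 / 160.00 = 4.425 mol
n(R) via (i) = (2/2)×5.106 = 5.106 mol
n(R) via (ii) = (1/1)×4.425 = 4.425 mol
total n(R) = 5.106 + 4.425 = 9.531 mol

9.53 mol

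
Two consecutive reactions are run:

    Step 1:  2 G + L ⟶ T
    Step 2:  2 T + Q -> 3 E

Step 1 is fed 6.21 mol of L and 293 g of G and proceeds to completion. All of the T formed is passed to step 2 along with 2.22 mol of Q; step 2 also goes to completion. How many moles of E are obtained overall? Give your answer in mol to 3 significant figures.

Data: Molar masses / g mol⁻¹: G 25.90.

6.66 mol

Step 1:
n(L) = 6.210 mol
n(G) = 293.0 / 25.90 = 11.31 mol
n/ν for L = 6.210/1 = 6.210
n/ν for G = 11.31/2 = 5.655
Smallest n/ν is G → limiting reagent.
n(T) produced = (1/2) × 11.31 = 5.655 mol
Step 2:
n(T) available = 5.655 mol
n(Q) = 2.220 mol
n/ν for T = 5.655/2 = 2.828
n/ν for Q = 2.220/1 = 2.220
Smallest n/ν is Q → limiting reagent.
n(E) = (3/1) × 2.220 = 6.660 mol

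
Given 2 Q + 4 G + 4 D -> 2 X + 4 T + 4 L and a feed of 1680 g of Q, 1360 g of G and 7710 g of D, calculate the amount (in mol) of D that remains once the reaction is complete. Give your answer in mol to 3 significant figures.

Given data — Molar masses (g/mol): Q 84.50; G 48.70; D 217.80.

n(Q) = 1680 / 84.50 = 19.88 mol
n(G) = 1360 / 48.70 = 27.93 mol
n(D) = 7710 / 217.80 = 35.40 mol
n/ν for Q = 19.88/2 = 9.940
n/ν for G = 27.93/4 = 6.983
n/ν for D = 35.40/4 = 8.850
Smallest n/ν is G → limiting reagent.
D consumed = (4/4) × 27.93 = 27.93 mol
D remaining = 35.40 − 27.93 = 7.470 mol

7.47 mol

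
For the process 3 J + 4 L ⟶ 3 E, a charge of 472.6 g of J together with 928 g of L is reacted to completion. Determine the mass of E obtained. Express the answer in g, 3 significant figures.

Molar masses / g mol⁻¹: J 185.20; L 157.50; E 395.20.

1010 g

n(J) = 472.6 / 185.20 = 2.552 mol
n(L) = 928.0 / 157.50 = 5.892 mol
n/ν → J: 0.8507, L: 1.473; J is limiting.
n(E) = (3/3) × 2.552 = 2.552 mol
mass = 2.552 × 395.20 = 1009 g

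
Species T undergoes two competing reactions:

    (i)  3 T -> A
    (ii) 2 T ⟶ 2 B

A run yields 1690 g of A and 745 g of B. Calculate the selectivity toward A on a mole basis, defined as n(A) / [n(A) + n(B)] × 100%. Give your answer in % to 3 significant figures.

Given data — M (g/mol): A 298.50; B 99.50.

43.1 %

n(A) = 1690 / 298.50 = 5.662 mol
n(B) = 745 / 99.50 = 7.487 mol
selectivity = 5.662/(5.662+7.487) × 100 = 43.06 %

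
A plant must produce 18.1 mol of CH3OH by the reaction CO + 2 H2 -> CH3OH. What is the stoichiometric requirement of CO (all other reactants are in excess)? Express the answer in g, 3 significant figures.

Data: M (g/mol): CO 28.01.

507 g

n(CH3OH) = 18.10 mol
n(CO) = (1/1) × 18.10 = 18.10 mol
mass = 18.10 × 28.01 = 507.0 g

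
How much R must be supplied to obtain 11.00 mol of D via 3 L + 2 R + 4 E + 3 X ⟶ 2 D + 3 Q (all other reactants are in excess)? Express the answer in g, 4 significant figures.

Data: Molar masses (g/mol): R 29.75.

327.3 g

n(D) = 11.00 mol
n(R) = (2/2) × 11.00 = 11.00 mol
mass = 11.00 × 29.75 = 327.3 g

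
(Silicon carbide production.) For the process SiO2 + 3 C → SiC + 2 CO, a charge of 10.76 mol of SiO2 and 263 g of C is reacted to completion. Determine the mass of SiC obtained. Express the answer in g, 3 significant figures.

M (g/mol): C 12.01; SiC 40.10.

n(SiO2) = 10.76 mol
n(C) = 263.0 / 12.01 = 21.90 mol
n/ν for SiO2 = 10.76/1 = 10.76
n/ν for C = 21.90/3 = 7.300
Smallest n/ν is C → limiting reagent.
n(SiC) = (1/3) × 21.90 = 7.300 mol
mass = 7.300 × 40.10 = 292.7 g

293 g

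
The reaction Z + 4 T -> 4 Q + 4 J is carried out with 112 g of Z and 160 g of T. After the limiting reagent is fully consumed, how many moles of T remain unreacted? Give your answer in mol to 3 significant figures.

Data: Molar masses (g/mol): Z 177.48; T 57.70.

n(Z) = 112.0 / 177.48 = 0.6311 mol
n(T) = 160.0 / 57.70 = 2.773 mol
n/ν → Z: 0.6311, T: 0.6933; Z is limiting.
T consumed = (4/1) × 0.6311 = 2.524 mol
T remaining = 2.773 − 2.524 = 0.2490 mol

0.249 mol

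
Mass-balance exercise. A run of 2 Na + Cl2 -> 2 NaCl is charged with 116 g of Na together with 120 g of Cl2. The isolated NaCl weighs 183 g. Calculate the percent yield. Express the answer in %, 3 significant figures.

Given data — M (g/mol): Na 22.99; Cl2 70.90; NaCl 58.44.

92.5 %

n(Na) = 116.0 / 22.99 = 5.046 mol
n(Cl2) = 120.0 / 70.90 = 1.693 mol
n/ν for Na = 5.046/2 = 2.523
n/ν for Cl2 = 1.693/1 = 1.693
Smallest n/ν is Cl2 → limiting reagent.
theoretical n(NaCl) = (2/1) × 1.693 = 3.386 mol → 197.9 g
% yield = 183 / 197.9 × 100 = 92.47 %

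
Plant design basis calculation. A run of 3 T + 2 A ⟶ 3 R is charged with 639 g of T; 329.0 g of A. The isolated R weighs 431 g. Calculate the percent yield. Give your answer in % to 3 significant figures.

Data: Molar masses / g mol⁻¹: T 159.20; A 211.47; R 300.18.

61.5 %

n(T) = 639.0 / 159.20 = 4.014 mol
n(A) = 329.0 / 211.47 = 1.556 mol
n/ν for T = 4.014/3 = 1.338
n/ν for A = 1.556/2 = 0.7780
Smallest n/ν is A → limiting reagent.
theoretical n(R) = (3/2) × 1.556 = 2.334 mol → 700.6 g
% yield = 431 / 700.6 × 100 = 61.52 %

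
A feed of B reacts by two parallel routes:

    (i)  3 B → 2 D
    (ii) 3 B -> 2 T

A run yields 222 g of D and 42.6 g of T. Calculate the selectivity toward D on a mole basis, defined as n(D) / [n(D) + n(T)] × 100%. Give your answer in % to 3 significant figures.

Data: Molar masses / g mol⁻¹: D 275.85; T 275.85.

83.9 %

n(D) = 222 / 275.85 = 0.8048 mol
n(T) = 42.6 / 275.85 = 0.1544 mol
selectivity = 0.8048/(0.8048+0.1544) × 100 = 83.90 %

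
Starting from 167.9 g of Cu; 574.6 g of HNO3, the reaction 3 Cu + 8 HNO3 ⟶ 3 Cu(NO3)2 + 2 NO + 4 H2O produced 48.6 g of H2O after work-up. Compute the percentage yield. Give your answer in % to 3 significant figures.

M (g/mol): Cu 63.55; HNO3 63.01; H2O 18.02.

76.6 %

n(Cu) = 167.9 / 63.55 = 2.642 mol
n(HNO3) = 574.6 / 63.01 = 9.119 mol
n/ν for Cu = 2.642/3 = 0.8807
n/ν for HNO3 = 9.119/8 = 1.140
Smallest n/ν is Cu → limiting reagent.
theoretical n(H2O) = (4/3) × 2.642 = 3.523 mol → 63.48 g
% yield = 48.6 / 63.48 × 100 = 76.56 %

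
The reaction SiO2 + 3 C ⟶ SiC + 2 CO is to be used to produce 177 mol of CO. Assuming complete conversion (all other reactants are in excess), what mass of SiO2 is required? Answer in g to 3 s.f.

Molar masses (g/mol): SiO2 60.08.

n(CO) = 177.0 mol
n(SiO2) = (1/2) × 177.0 = 88.50 mol
mass = 88.50 × 60.08 = 5317 g

5320 g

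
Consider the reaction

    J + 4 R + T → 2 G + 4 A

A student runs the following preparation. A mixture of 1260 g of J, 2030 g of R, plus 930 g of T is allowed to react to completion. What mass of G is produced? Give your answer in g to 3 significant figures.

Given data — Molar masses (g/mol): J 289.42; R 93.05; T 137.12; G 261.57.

n(J) = 1260 / 289.42 = 4.354 mol
n(R) = 2030 / 93.05 = 21.82 mol
n(T) = 930.0 / 137.12 = 6.782 mol
n/ν → J: 4.354, R: 5.455, T: 6.782; J is limiting.
n(G) = (2/1) × 4.354 = 8.708 mol
mass = 8.708 × 261.57 = 2278 g

2280 g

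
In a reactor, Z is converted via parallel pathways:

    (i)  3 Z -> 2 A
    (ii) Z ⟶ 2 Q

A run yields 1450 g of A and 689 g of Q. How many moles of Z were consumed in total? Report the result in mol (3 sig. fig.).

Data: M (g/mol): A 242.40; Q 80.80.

n(A) = 1450 / 242.40 = 5.982 mol
n(Q) = 689 / 80.80 = 8.527 mol
n(Z) via (i) = (3/2)×5.982 = 8.973 mol
n(Z) via (ii) = (1/2)×8.527 = 4.264 mol
total n(Z) = 8.973 + 4.264 = 13.24 mol

13.2 mol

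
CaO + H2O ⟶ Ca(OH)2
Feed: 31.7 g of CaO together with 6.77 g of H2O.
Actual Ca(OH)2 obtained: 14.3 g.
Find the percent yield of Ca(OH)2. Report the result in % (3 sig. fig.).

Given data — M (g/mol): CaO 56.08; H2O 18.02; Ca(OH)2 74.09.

51.4 %

n(CaO) = 31.70 / 56.08 = 0.5653 mol
n(H2O) = 6.770 / 18.02 = 0.3757 mol
n/ν for CaO = 0.5653/1 = 0.5653
n/ν for H2O = 0.3757/1 = 0.3757
Smallest n/ν is H2O → limiting reagent.
theoretical n(Ca(OH)2) = (1/1) × 0.3757 = 0.3757 mol → 27.84 g
% yield = 14.3 / 27.84 × 100 = 51.36 %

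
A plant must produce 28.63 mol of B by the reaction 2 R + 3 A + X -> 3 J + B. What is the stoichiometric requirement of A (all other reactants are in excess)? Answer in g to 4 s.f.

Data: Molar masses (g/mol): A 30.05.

2581 g

n(B) = 28.63 mol
n(A) = (3/1) × 28.63 = 85.89 mol
mass = 85.89 × 30.05 = 2581 g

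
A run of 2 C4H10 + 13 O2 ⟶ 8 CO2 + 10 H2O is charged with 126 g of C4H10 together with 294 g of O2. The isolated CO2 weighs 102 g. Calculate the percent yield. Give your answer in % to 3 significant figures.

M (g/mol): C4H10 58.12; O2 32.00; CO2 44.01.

n(C4H10) = 126.0 / 58.12 = 2.168 mol
n(O2) = 294.0 / 32.00 = 9.188 mol
n/ν for C4H10 = 2.168/2 = 1.084
n/ν for O2 = 9.188/13 = 0.7068
Smallest n/ν is O2 → limiting reagent.
theoretical n(CO2) = (8/13) × 9.188 = 5.654 mol → 248.8 g
% yield = 102 / 248.8 × 100 = 41.00 %

41.0 %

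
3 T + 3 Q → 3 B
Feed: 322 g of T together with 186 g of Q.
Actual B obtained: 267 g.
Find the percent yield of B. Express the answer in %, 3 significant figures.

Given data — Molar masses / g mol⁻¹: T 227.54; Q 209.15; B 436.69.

n(T) = 322.0 / 227.54 = 1.415 mol
n(Q) = 186.0 / 209.15 = 0.8893 mol
n/ν for T = 1.415/3 = 0.4717
n/ν for Q = 0.8893/3 = 0.2964
Smallest n/ν is Q → limiting reagent.
theoretical n(B) = (3/3) × 0.8893 = 0.8893 mol → 388.3 g
% yield = 267 / 388.3 × 100 = 68.76 %

68.8 %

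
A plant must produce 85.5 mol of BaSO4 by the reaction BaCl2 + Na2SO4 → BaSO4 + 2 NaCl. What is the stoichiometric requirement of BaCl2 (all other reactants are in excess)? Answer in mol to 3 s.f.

85.5 mol

n(BaSO4) = 85.50 mol
n(BaCl2) = (1/1) × 85.50 = 85.50 mol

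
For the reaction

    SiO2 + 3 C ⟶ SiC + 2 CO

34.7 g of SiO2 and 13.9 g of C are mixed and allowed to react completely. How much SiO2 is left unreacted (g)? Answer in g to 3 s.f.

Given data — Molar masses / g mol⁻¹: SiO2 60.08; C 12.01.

11.5 g

n(SiO2) = 34.70 / 60.08 = 0.5776 mol
n(C) = 13.90 / 12.01 = 1.157 mol
n/ν for SiO2 = 0.5776/1 = 0.5776
n/ν for C = 1.157/3 = 0.3857
Smallest n/ν is C → limiting reagent.
SiO2 consumed = (1/3) × 1.157 = 0.3857 mol
SiO2 remaining = 0.5776 − 0.3857 = 0.1919 mol
mass = 0.1919 × 60.08 = 11.53 g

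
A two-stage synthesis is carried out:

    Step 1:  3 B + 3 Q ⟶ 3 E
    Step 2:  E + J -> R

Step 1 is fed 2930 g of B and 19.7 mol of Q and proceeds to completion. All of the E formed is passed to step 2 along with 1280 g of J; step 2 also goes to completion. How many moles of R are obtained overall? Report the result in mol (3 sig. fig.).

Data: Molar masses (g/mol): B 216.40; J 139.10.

Step 1:
n(B) = 2930 / 216.40 = 13.54 mol
n(Q) = 19.70 mol
n/ν for B = 13.54/3 = 4.513
n/ν for Q = 19.70/3 = 6.567
Smallest n/ν is B → limiting reagent.
n(E) produced = (3/3) × 13.54 = 13.54 mol
Step 2:
n(E) available = 13.54 mol
n(J) = 1280 / 139.10 = 9.202 mol
n/ν for E = 13.54/1 = 13.54
n/ν for J = 9.202/1 = 9.202
Smallest n/ν is J → limiting reagent.
n(R) = (1/1) × 9.202 = 9.202 mol

9.20 mol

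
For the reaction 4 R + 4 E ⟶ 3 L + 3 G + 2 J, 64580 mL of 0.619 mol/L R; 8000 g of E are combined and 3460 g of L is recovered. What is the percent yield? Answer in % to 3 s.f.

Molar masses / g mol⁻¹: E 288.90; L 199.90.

83.3 %

n(R) = 0.619 × 64580/1000 = 39.98 mol
n(E) = 8000 / 288.90 = 27.69 mol
n/ν for R = 39.98/4 = 9.995
n/ν for E = 27.69/4 = 6.923
Smallest n/ν is E → limiting reagent.
theoretical n(L) = (3/4) × 27.69 = 20.77 mol → 4152 g
% yield = 3460 / 4152 × 100 = 83.33 %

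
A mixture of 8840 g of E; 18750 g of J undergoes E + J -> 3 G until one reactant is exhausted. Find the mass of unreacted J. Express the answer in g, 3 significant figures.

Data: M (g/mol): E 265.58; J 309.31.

8450 g

n(E) = 8840 / 265.58 = 33.29 mol
n(J) = 18750 / 309.31 = 60.62 mol
n/ν → E: 33.29, J: 60.62; E is limiting.
J consumed = (1/1) × 33.29 = 33.29 mol
J remaining = 60.62 − 33.29 = 27.33 mol
mass = 27.33 × 309.31 = 8453 g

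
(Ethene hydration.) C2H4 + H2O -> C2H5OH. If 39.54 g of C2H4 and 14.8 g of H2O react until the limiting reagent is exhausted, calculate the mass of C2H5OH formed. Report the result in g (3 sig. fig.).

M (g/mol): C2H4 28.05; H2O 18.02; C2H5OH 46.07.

37.8 g

n(C2H4) = 39.54 / 28.05 = 1.410 mol
n(H2O) = 14.80 / 18.02 = 0.8213 mol
n/ν → C2H4: 1.410, H2O: 0.8213; H2O is limiting.
n(C2H5OH) = (1/1) × 0.8213 = 0.8213 mol
mass = 0.8213 × 46.07 = 37.84 g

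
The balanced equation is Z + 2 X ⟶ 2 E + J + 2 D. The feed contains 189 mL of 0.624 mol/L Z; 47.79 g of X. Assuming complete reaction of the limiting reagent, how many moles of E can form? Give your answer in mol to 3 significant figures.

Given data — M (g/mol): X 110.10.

n(Z) = 0.624 × 189.0/1000 = 0.1179 mol
n(X) = 47.79 / 110.10 = 0.4341 mol
n/ν → Z: 0.1179, X: 0.2171; Z is limiting.
n(E) = (2/1) × 0.1179 = 0.2358 mol

0.236 mol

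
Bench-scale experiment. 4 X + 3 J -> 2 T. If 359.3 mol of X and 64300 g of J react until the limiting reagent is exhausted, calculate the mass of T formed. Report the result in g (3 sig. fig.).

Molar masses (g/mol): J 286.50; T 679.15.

102000 g

n(X) = 359.3 mol
n(J) = 64300 / 286.50 = 224.4 mol
n/ν for X = 359.3/4 = 89.83
n/ν for J = 224.4/3 = 74.80
Smallest n/ν is J → limiting reagent.
n(T) = (2/3) × 224.4 = 149.6 mol
mass = 149.6 × 679.15 = 101600 g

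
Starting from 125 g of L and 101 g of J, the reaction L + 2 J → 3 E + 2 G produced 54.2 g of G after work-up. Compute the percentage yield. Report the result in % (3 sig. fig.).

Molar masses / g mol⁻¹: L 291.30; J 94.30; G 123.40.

51.2 %

n(L) = 125.0 / 291.30 = 0.4291 mol
n(J) = 101.0 / 94.30 = 1.071 mol
n/ν → L: 0.4291, J: 0.5355; L is limiting.
theoretical n(G) = (2/1) × 0.4291 = 0.8582 mol → 105.9 g
% yield = 54.2 / 105.9 × 100 = 51.18 %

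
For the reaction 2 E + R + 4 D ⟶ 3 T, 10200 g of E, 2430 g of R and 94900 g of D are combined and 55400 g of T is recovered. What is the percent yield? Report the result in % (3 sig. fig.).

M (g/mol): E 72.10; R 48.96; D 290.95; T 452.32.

82.3 %

n(E) = 10200 / 72.10 = 141.5 mol
n(R) = 2430 / 48.96 = 49.63 mol
n(D) = 94900 / 290.95 = 326.2 mol
n/ν → E: 70.75, R: 49.63, D: 81.55; R is limiting.
theoretical n(T) = (3/1) × 49.63 = 148.9 mol → 67350 g
% yield = 55400 / 67350 × 100 = 82.26 %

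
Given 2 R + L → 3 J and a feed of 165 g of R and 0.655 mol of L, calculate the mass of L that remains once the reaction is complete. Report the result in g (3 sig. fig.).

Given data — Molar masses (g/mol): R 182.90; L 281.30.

57.4 g

n(R) = 165.0 / 182.90 = 0.9021 mol
n(L) = 0.6550 mol
n/ν → R: 0.4511, L: 0.6550; R is limiting.
L consumed = (1/2) × 0.9021 = 0.4511 mol
L remaining = 0.6550 − 0.4511 = 0.2039 mol
mass = 0.2039 × 281.30 = 57.36 g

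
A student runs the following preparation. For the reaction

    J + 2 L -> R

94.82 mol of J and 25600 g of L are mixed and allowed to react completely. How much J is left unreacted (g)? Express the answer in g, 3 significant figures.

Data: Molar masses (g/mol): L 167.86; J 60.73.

1130 g

n(J) = 94.82 mol
n(L) = 25600 / 167.86 = 152.5 mol
n/ν for J = 94.82/1 = 94.82
n/ν for L = 152.5/2 = 76.25
Smallest n/ν is L → limiting reagent.
J consumed = (1/2) × 152.5 = 76.25 mol
J remaining = 94.82 − 76.25 = 18.57 mol
mass = 18.57 × 60.73 = 1128 g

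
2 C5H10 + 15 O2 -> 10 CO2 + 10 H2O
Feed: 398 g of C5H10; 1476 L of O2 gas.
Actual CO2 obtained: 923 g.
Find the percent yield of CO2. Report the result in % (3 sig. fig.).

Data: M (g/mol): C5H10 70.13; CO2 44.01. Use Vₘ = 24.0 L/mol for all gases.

73.9 %

n(C5H10) = 398.0 / 70.13 = 5.675 mol
n(O2) = 1476 / 24.0 = 61.50 mol
n/ν for C5H10 = 5.675/2 = 2.838
n/ν for O2 = 61.50/15 = 4.100
Smallest n/ν is C5H10 → limiting reagent.
theoretical n(CO2) = (10/2) × 5.675 = 28.38 mol → 1249 g
% yield = 923 / 1249 × 100 = 73.90 %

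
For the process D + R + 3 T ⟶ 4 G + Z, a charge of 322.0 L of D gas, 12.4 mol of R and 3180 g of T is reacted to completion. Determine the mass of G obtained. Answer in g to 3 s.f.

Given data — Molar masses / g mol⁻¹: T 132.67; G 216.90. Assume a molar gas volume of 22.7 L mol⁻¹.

6930 g

n(D) = 322.0 / 22.7 = 14.19 mol
n(R) = 12.40 mol
n(T) = 3180 / 132.67 = 23.97 mol
n/ν for D = 14.19/1 = 14.19
n/ν for R = 12.40/1 = 12.40
n/ν for T = 23.97/3 = 7.990
Smallest n/ν is T → limiting reagent.
n(G) = (4/3) × 23.97 = 31.96 mol
mass = 31.96 × 216.90 = 6932 g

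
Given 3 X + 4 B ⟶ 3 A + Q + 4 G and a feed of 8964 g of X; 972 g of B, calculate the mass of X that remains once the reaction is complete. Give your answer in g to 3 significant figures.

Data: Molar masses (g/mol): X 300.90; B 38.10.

n(X) = 8964 / 300.90 = 29.79 mol
n(B) = 972.0 / 38.10 = 25.51 mol
n/ν for X = 29.79/3 = 9.930
n/ν for B = 25.51/4 = 6.378
Smallest n/ν is B → limiting reagent.
X consumed = (3/4) × 25.51 = 19.13 mol
X remaining = 29.79 − 19.13 = 10.66 mol
mass = 10.66 × 300.90 = 3208 g

3210 g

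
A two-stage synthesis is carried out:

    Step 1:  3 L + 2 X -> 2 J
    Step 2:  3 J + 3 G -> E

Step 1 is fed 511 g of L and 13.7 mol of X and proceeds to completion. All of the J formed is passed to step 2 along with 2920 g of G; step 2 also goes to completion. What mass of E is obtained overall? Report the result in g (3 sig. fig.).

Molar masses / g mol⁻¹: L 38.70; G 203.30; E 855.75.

2510 g

Step 1:
n(L) = 511.0 / 38.70 = 13.20 mol
n(X) = 13.70 mol
n/ν for L = 13.20/3 = 4.400
n/ν for X = 13.70/2 = 6.850
Smallest n/ν is L → limiting reagent.
n(J) produced = (2/3) × 13.20 = 8.800 mol
Step 2:
n(J) available = 8.800 mol
n(G) = 2920 / 203.30 = 14.36 mol
n/ν for J = 8.800/3 = 2.933
n/ν for G = 14.36/3 = 4.787
Smallest n/ν is J → limiting reagent.
n(E) = (1/3) × 8.800 = 2.933 mol
mass = 2.933 × 855.75 = 2510 g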